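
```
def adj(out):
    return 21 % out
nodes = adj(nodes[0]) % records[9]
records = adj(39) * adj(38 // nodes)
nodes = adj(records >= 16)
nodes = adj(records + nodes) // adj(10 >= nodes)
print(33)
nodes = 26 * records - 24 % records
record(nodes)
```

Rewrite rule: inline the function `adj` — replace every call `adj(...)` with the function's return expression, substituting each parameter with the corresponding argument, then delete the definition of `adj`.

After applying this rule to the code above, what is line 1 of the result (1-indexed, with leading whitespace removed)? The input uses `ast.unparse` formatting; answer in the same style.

nodes = 21 % nodes[0] % records[9]

Transformed code:
nodes = 21 % nodes[0] % records[9]
records = 21 % 39 * (21 % (38 // nodes))
nodes = 21 % (records >= 16)
nodes = 21 % (records + nodes) // (21 % (10 >= nodes))
print(33)
nodes = 26 * records - 24 % records
record(nodes)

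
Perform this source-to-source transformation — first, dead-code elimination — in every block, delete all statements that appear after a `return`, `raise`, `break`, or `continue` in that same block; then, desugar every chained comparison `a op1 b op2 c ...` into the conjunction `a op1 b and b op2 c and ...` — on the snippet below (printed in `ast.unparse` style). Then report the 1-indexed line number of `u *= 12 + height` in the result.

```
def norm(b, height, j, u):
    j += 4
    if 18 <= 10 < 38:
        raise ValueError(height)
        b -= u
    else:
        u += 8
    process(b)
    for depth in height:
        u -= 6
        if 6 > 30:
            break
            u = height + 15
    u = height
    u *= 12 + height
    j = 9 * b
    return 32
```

13

Transformed code:
def norm(b, height, j, u):
    j += 4
    if 18 <= 10 and 10 < 38:
        raise ValueError(height)
    else:
        u += 8
    process(b)
    for depth in height:
        u -= 6
        if 6 > 30:
            break
    u = height
    u *= 12 + height
    j = 9 * b
    return 32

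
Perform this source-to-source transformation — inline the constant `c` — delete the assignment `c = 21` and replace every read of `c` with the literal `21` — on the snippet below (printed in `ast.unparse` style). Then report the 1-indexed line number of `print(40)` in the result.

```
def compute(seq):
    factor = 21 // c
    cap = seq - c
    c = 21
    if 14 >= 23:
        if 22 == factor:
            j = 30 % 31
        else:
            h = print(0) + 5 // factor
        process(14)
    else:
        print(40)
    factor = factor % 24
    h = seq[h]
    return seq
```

11

Transformed code:
def compute(seq):
    factor = 21 // 21
    cap = seq - 21
    if 14 >= 23:
        if 22 == factor:
            j = 30 % 31
        else:
            h = print(0) + 5 // factor
        process(14)
    else:
        print(40)
    factor = factor % 24
    h = seq[h]
    return seq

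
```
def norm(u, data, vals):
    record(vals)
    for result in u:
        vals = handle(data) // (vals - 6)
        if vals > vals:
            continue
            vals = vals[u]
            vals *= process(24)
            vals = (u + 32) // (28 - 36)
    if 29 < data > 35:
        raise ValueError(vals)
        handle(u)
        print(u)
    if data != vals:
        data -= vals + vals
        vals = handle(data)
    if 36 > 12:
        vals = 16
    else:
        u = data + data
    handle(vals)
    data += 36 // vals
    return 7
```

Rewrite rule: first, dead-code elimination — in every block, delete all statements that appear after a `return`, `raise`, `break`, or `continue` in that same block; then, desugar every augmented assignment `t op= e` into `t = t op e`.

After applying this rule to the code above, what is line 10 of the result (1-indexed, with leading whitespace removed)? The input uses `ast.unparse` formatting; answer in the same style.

data = data - (vals + vals)

Transformed code:
def norm(u, data, vals):
    record(vals)
    for result in u:
        vals = handle(data) // (vals - 6)
        if vals > vals:
            continue
    if 29 < data > 35:
        raise ValueError(vals)
    if data != vals:
        data = data - (vals + vals)
        vals = handle(data)
    if 36 > 12:
        vals = 16
    else:
        u = data + data
    handle(vals)
    data = data + 36 // vals
    return 7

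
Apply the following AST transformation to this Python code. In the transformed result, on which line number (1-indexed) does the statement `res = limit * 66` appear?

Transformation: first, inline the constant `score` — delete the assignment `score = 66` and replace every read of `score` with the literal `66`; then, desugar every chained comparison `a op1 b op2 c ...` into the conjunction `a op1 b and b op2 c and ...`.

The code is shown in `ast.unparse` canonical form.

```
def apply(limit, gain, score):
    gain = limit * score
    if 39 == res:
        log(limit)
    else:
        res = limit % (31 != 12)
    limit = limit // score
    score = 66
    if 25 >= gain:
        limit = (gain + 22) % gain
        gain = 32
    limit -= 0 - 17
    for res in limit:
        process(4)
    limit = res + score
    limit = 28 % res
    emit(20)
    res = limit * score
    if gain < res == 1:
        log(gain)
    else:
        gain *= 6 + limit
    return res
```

Transformed code:
def apply(limit, gain, score):
    gain = limit * 66
    if 39 == res:
        log(limit)
    else:
        res = limit % (31 != 12)
    limit = limit // 66
    if 25 >= gain:
        limit = (gain + 22) % gain
        gain = 32
    limit -= 0 - 17
    for res in limit:
        process(4)
    limit = res + 66
    limit = 28 % res
    emit(20)
    res = limit * 66
    if gain < res and res == 1:
        log(gain)
    else:
        gain *= 6 + limit
    return res

17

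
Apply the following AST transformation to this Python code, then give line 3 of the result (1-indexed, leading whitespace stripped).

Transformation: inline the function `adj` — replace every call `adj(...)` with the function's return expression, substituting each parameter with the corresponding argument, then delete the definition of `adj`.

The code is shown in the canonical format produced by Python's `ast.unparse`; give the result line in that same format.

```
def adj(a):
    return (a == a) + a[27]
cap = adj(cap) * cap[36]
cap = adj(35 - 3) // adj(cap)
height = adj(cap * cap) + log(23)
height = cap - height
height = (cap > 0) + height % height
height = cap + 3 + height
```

height = (cap * cap == cap * cap) + (cap * cap)[27] + log(23)

Transformed code:
cap = ((cap == cap) + cap[27]) * cap[36]
cap = ((35 - 3 == 35 - 3) + (35 - 3)[27]) // ((cap == cap) + cap[27])
height = (cap * cap == cap * cap) + (cap * cap)[27] + log(23)
height = cap - height
height = (cap > 0) + height % height
height = cap + 3 + height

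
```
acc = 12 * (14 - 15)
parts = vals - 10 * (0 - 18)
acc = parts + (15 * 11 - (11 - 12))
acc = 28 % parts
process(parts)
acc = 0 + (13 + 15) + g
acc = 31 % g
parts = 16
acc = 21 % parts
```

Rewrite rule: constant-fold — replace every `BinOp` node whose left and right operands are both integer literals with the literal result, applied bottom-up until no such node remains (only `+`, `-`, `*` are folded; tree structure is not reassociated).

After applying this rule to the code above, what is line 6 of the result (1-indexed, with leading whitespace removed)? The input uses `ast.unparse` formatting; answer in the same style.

Transformed code:
acc = -12
parts = vals - -180
acc = parts + 166
acc = 28 % parts
process(parts)
acc = 28 + g
acc = 31 % g
parts = 16
acc = 21 % parts

acc = 28 + g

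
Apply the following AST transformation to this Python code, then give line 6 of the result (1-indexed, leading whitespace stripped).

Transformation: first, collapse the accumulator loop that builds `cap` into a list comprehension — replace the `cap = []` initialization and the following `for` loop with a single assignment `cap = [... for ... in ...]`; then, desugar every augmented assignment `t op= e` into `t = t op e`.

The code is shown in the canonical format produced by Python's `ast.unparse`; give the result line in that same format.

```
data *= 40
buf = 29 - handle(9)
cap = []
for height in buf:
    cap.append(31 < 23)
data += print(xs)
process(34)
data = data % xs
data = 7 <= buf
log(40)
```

data = data % xs

Transformed code:
data = data * 40
buf = 29 - handle(9)
cap = [31 < 23 for height in buf]
data = data + print(xs)
process(34)
data = data % xs
data = 7 <= buf
log(40)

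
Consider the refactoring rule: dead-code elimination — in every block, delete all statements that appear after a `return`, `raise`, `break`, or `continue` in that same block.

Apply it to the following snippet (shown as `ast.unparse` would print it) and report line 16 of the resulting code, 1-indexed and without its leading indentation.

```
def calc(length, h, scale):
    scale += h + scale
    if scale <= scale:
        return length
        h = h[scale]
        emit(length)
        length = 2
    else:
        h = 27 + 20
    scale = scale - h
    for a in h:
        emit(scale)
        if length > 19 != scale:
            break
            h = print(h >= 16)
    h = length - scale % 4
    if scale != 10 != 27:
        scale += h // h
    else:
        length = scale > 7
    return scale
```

Transformed code:
def calc(length, h, scale):
    scale += h + scale
    if scale <= scale:
        return length
    else:
        h = 27 + 20
    scale = scale - h
    for a in h:
        emit(scale)
        if length > 19 != scale:
            break
    h = length - scale % 4
    if scale != 10 != 27:
        scale += h // h
    else:
        length = scale > 7
    return scale

length = scale > 7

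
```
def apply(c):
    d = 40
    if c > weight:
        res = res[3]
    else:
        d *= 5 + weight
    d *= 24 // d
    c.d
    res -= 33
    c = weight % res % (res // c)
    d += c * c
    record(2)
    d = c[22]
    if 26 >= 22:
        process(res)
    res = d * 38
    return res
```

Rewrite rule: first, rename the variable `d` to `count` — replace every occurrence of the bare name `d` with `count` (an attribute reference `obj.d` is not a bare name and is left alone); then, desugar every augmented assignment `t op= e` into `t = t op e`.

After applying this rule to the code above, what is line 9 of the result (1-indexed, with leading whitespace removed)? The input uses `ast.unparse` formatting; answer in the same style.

Transformed code:
def apply(c):
    count = 40
    if c > weight:
        res = res[3]
    else:
        count = count * (5 + weight)
    count = count * (24 // count)
    c.d
    res = res - 33
    c = weight % res % (res // c)
    count = count + c * c
    record(2)
    count = c[22]
    if 26 >= 22:
        process(res)
    res = count * 38
    return res

res = res - 33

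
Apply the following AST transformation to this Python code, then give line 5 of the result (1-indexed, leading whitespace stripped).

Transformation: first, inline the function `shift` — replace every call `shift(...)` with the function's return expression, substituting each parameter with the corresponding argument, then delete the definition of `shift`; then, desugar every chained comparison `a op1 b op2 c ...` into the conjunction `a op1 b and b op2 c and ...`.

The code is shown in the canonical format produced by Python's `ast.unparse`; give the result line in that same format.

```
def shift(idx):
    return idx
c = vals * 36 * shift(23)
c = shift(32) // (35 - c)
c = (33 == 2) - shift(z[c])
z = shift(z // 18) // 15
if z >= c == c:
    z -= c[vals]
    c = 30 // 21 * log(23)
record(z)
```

Transformed code:
c = vals * 36 * 23
c = 32 // (35 - c)
c = (33 == 2) - z[c]
z = z // 18 // 15
if z >= c and c == c:
    z -= c[vals]
    c = 30 // 21 * log(23)
record(z)

if z >= c and c == c:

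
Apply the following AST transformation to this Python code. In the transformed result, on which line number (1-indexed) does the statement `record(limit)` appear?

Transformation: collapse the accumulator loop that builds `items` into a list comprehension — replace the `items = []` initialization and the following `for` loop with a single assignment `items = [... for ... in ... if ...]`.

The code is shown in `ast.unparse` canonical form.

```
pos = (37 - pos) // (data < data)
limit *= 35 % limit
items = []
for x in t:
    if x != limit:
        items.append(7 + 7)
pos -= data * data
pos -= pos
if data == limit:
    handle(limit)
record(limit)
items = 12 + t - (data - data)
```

8

Transformed code:
pos = (37 - pos) // (data < data)
limit *= 35 % limit
items = [7 + 7 for x in t if x != limit]
pos -= data * data
pos -= pos
if data == limit:
    handle(limit)
record(limit)
items = 12 + t - (data - data)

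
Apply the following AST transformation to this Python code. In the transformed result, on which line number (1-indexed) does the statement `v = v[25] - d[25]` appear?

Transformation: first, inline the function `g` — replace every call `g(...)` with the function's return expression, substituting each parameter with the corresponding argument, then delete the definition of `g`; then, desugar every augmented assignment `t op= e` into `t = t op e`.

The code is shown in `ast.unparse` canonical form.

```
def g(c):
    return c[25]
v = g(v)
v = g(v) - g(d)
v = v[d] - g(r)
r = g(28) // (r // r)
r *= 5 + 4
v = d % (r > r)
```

2

Transformed code:
v = v[25]
v = v[25] - d[25]
v = v[d] - r[25]
r = 28[25] // (r // r)
r = r * (5 + 4)
v = d % (r > r)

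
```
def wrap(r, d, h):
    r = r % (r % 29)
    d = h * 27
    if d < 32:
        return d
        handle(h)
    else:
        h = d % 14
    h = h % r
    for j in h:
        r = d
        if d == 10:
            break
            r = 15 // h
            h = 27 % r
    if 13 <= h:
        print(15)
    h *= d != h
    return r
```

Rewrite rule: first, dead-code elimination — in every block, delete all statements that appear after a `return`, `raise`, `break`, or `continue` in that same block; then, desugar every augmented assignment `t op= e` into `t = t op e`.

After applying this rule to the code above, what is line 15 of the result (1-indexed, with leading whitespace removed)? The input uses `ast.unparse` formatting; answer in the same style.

Transformed code:
def wrap(r, d, h):
    r = r % (r % 29)
    d = h * 27
    if d < 32:
        return d
    else:
        h = d % 14
    h = h % r
    for j in h:
        r = d
        if d == 10:
            break
    if 13 <= h:
        print(15)
    h = h * (d != h)
    return r

h = h * (d != h)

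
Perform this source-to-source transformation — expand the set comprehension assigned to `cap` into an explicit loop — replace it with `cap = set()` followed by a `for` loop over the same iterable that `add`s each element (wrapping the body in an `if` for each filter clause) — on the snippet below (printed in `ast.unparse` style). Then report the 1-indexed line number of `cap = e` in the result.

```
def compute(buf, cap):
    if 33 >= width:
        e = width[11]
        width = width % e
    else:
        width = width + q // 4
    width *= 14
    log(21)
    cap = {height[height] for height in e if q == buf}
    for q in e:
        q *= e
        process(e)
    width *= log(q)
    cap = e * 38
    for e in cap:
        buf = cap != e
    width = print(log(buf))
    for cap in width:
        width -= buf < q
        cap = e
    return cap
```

23

Transformed code:
def compute(buf, cap):
    if 33 >= width:
        e = width[11]
        width = width % e
    else:
        width = width + q // 4
    width *= 14
    log(21)
    cap = set()
    for height in e:
        if q == buf:
            cap.add(height[height])
    for q in e:
        q *= e
        process(e)
    width *= log(q)
    cap = e * 38
    for e in cap:
        buf = cap != e
    width = print(log(buf))
    for cap in width:
        width -= buf < q
        cap = e
    return cap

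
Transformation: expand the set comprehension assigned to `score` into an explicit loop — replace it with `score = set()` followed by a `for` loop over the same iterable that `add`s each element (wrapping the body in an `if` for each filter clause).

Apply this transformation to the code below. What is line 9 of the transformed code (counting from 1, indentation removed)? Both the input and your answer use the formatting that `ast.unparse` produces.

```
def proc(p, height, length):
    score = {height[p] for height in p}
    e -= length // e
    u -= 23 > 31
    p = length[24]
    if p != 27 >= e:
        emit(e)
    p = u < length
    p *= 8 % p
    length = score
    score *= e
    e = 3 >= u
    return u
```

Transformed code:
def proc(p, height, length):
    score = set()
    for height in p:
        score.add(height[p])
    e -= length // e
    u -= 23 > 31
    p = length[24]
    if p != 27 >= e:
        emit(e)
    p = u < length
    p *= 8 % p
    length = score
    score *= e
    e = 3 >= u
    return u

emit(e)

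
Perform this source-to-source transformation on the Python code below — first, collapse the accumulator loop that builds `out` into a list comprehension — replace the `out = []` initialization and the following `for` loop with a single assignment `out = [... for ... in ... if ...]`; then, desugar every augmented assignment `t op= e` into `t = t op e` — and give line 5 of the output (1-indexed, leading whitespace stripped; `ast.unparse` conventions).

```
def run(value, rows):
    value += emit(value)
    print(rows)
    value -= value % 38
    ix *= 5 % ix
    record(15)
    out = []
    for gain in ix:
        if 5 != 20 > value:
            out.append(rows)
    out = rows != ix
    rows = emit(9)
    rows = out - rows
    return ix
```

Transformed code:
def run(value, rows):
    value = value + emit(value)
    print(rows)
    value = value - value % 38
    ix = ix * (5 % ix)
    record(15)
    out = [rows for gain in ix if 5 != 20 > value]
    out = rows != ix
    rows = emit(9)
    rows = out - rows
    return ix

ix = ix * (5 % ix)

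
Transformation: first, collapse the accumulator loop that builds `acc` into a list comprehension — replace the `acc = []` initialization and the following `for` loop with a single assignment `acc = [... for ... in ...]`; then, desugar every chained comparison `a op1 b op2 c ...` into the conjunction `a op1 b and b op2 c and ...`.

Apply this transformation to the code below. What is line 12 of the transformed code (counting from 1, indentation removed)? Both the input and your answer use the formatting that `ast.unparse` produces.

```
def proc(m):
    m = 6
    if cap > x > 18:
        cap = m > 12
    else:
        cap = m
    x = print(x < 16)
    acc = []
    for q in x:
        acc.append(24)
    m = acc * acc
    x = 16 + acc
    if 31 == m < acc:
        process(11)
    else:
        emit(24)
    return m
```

Transformed code:
def proc(m):
    m = 6
    if cap > x and x > 18:
        cap = m > 12
    else:
        cap = m
    x = print(x < 16)
    acc = [24 for q in x]
    m = acc * acc
    x = 16 + acc
    if 31 == m and m < acc:
        process(11)
    else:
        emit(24)
    return m

process(11)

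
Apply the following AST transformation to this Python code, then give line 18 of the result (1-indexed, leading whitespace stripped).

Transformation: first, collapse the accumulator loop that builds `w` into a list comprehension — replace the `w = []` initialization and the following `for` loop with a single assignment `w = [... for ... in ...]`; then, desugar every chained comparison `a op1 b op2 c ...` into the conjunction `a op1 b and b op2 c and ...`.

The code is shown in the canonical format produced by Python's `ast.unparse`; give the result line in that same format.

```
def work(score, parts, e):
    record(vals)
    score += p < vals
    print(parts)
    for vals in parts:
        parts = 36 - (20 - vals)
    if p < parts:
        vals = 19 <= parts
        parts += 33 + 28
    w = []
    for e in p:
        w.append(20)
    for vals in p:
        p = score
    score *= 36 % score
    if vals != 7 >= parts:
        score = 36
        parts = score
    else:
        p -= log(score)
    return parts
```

p -= log(score)

Transformed code:
def work(score, parts, e):
    record(vals)
    score += p < vals
    print(parts)
    for vals in parts:
        parts = 36 - (20 - vals)
    if p < parts:
        vals = 19 <= parts
        parts += 33 + 28
    w = [20 for e in p]
    for vals in p:
        p = score
    score *= 36 % score
    if vals != 7 and 7 >= parts:
        score = 36
        parts = score
    else:
        p -= log(score)
    return parts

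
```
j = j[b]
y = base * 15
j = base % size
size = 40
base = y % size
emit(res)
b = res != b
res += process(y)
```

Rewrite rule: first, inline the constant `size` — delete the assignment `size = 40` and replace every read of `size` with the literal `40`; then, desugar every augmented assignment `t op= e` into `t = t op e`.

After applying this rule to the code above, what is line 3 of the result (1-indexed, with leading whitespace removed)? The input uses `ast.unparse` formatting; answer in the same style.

Transformed code:
j = j[b]
y = base * 15
j = base % 40
base = y % 40
emit(res)
b = res != b
res = res + process(y)

j = base % 40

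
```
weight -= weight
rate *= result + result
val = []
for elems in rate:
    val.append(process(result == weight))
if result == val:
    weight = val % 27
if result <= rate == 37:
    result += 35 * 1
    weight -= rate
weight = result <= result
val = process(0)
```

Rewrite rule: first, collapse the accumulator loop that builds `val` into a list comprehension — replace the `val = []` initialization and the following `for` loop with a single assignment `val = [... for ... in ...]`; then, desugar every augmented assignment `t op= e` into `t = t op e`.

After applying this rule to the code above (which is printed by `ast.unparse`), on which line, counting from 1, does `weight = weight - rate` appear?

Transformed code:
weight = weight - weight
rate = rate * (result + result)
val = [process(result == weight) for elems in rate]
if result == val:
    weight = val % 27
if result <= rate == 37:
    result = result + 35 * 1
    weight = weight - rate
weight = result <= result
val = process(0)

8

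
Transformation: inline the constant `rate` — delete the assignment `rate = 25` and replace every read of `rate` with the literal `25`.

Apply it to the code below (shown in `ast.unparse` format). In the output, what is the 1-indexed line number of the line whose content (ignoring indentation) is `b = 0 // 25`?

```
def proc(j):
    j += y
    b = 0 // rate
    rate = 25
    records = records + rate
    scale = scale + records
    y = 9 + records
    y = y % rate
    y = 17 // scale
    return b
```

Transformed code:
def proc(j):
    j += y
    b = 0 // 25
    records = records + 25
    scale = scale + records
    y = 9 + records
    y = y % 25
    y = 17 // scale
    return b

3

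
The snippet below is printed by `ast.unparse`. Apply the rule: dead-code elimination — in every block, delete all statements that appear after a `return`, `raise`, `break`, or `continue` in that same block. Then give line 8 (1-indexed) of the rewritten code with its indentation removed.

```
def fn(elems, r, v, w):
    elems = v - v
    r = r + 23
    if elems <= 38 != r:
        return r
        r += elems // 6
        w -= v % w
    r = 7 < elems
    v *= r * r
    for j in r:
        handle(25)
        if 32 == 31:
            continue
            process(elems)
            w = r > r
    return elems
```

Transformed code:
def fn(elems, r, v, w):
    elems = v - v
    r = r + 23
    if elems <= 38 != r:
        return r
    r = 7 < elems
    v *= r * r
    for j in r:
        handle(25)
        if 32 == 31:
            continue
    return elems

for j in r:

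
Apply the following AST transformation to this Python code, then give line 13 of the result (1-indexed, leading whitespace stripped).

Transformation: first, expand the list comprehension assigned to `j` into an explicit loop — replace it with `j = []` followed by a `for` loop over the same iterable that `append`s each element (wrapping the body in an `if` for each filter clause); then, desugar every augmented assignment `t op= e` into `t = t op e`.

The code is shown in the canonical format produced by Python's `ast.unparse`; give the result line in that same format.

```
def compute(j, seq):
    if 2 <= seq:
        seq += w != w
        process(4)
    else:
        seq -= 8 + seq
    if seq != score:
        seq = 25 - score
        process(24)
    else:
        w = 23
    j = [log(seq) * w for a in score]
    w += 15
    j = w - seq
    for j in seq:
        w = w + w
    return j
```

for a in score:

Transformed code:
def compute(j, seq):
    if 2 <= seq:
        seq = seq + (w != w)
        process(4)
    else:
        seq = seq - (8 + seq)
    if seq != score:
        seq = 25 - score
        process(24)
    else:
        w = 23
    j = []
    for a in score:
        j.append(log(seq) * w)
    w = w + 15
    j = w - seq
    for j in seq:
        w = w + w
    return j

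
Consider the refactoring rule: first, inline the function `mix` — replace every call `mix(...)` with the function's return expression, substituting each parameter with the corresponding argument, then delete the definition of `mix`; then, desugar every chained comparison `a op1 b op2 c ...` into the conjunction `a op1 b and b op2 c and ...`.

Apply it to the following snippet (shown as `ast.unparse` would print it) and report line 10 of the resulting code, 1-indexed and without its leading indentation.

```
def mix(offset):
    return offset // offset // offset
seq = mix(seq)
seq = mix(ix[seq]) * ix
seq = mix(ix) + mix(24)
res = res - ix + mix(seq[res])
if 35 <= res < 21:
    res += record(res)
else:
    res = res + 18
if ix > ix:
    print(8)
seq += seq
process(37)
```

Transformed code:
seq = seq // seq // seq
seq = ix[seq] // ix[seq] // ix[seq] * ix
seq = ix // ix // ix + 24 // 24 // 24
res = res - ix + seq[res] // seq[res] // seq[res]
if 35 <= res and res < 21:
    res += record(res)
else:
    res = res + 18
if ix > ix:
    print(8)
seq += seq
process(37)

print(8)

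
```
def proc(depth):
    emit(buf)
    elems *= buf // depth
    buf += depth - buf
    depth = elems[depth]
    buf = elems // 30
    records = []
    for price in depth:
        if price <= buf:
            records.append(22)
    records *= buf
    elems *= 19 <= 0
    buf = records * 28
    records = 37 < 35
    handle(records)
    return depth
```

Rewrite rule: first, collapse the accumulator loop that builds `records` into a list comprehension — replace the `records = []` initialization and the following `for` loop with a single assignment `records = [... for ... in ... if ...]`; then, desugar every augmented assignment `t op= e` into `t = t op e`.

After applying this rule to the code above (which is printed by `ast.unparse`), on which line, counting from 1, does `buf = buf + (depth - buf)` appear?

Transformed code:
def proc(depth):
    emit(buf)
    elems = elems * (buf // depth)
    buf = buf + (depth - buf)
    depth = elems[depth]
    buf = elems // 30
    records = [22 for price in depth if price <= buf]
    records = records * buf
    elems = elems * (19 <= 0)
    buf = records * 28
    records = 37 < 35
    handle(records)
    return depth

4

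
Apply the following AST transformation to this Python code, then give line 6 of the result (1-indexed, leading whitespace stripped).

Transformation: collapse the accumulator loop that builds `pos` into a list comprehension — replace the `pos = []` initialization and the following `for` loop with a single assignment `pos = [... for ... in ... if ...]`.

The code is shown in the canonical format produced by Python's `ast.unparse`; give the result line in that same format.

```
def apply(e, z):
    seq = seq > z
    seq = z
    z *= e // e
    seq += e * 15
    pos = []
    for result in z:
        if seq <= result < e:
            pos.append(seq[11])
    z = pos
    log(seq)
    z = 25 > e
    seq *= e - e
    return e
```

pos = [seq[11] for result in z if seq <= result < e]

Transformed code:
def apply(e, z):
    seq = seq > z
    seq = z
    z *= e // e
    seq += e * 15
    pos = [seq[11] for result in z if seq <= result < e]
    z = pos
    log(seq)
    z = 25 > e
    seq *= e - e
    return e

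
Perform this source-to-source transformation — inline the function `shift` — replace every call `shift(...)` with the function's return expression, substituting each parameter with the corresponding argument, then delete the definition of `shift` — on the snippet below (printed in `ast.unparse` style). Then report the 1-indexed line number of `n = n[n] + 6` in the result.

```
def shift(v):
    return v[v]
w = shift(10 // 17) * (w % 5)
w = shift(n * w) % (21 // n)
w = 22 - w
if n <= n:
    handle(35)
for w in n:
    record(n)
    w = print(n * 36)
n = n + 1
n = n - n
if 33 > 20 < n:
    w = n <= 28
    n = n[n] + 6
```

13

Transformed code:
w = (10 // 17)[10 // 17] * (w % 5)
w = (n * w)[n * w] % (21 // n)
w = 22 - w
if n <= n:
    handle(35)
for w in n:
    record(n)
    w = print(n * 36)
n = n + 1
n = n - n
if 33 > 20 < n:
    w = n <= 28
    n = n[n] + 6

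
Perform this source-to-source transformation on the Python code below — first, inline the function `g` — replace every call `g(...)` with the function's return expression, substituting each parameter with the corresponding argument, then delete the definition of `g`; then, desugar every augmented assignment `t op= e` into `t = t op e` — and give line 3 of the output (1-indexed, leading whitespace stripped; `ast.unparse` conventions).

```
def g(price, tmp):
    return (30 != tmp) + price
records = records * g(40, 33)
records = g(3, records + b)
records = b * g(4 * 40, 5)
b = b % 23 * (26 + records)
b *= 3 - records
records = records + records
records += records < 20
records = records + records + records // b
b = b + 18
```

Transformed code:
records = records * ((30 != 33) + 40)
records = (30 != records + b) + 3
records = b * ((30 != 5) + 4 * 40)
b = b % 23 * (26 + records)
b = b * (3 - records)
records = records + records
records = records + (records < 20)
records = records + records + records // b
b = b + 18

records = b * ((30 != 5) + 4 * 40)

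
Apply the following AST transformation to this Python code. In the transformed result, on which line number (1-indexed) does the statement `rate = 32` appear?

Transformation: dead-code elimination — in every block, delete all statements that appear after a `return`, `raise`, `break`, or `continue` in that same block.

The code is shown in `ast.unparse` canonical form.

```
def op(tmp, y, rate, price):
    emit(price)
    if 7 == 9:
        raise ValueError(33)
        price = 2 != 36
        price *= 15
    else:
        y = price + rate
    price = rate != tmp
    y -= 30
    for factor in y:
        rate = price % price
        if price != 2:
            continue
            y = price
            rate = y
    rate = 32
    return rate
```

13

Transformed code:
def op(tmp, y, rate, price):
    emit(price)
    if 7 == 9:
        raise ValueError(33)
    else:
        y = price + rate
    price = rate != tmp
    y -= 30
    for factor in y:
        rate = price % price
        if price != 2:
            continue
    rate = 32
    return rate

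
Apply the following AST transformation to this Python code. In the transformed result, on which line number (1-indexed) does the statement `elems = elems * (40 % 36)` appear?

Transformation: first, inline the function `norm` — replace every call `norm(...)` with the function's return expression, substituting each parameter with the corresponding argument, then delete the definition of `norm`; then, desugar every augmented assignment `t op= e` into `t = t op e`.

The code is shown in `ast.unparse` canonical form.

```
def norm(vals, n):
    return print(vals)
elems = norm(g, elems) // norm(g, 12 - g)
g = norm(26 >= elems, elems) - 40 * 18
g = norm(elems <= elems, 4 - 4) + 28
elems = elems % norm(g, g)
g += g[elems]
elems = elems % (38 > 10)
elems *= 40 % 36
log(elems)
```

Transformed code:
elems = print(g) // print(g)
g = print(26 >= elems) - 40 * 18
g = print(elems <= elems) + 28
elems = elems % print(g)
g = g + g[elems]
elems = elems % (38 > 10)
elems = elems * (40 % 36)
log(elems)

7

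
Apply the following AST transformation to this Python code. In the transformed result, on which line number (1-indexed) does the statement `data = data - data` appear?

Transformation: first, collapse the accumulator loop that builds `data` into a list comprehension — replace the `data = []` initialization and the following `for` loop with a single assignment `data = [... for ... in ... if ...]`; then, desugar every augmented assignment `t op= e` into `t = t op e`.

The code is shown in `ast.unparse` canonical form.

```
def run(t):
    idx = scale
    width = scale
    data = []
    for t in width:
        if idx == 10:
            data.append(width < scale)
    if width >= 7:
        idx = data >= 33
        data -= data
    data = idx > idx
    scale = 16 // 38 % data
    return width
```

Transformed code:
def run(t):
    idx = scale
    width = scale
    data = [width < scale for t in width if idx == 10]
    if width >= 7:
        idx = data >= 33
        data = data - data
    data = idx > idx
    scale = 16 // 38 % data
    return width

7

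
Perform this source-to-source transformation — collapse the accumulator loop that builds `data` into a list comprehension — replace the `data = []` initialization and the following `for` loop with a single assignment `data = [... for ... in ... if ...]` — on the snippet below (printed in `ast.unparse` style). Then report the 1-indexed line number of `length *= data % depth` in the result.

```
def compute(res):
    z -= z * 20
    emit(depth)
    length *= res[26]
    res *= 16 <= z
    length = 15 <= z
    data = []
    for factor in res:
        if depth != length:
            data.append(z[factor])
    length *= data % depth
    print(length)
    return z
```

8

Transformed code:
def compute(res):
    z -= z * 20
    emit(depth)
    length *= res[26]
    res *= 16 <= z
    length = 15 <= z
    data = [z[factor] for factor in res if depth != length]
    length *= data % depth
    print(length)
    return z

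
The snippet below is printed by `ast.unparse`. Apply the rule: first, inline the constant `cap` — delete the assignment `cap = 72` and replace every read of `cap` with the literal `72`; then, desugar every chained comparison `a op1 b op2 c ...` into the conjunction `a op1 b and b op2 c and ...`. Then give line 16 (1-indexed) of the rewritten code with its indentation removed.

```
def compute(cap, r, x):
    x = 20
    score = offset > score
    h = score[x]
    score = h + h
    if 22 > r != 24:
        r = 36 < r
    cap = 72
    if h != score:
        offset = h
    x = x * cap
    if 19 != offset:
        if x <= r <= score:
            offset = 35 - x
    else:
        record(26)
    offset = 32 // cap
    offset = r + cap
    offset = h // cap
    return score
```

offset = 32 // 72

Transformed code:
def compute(cap, r, x):
    x = 20
    score = offset > score
    h = score[x]
    score = h + h
    if 22 > r and r != 24:
        r = 36 < r
    if h != score:
        offset = h
    x = x * 72
    if 19 != offset:
        if x <= r and r <= score:
            offset = 35 - x
    else:
        record(26)
    offset = 32 // 72
    offset = r + 72
    offset = h // 72
    return score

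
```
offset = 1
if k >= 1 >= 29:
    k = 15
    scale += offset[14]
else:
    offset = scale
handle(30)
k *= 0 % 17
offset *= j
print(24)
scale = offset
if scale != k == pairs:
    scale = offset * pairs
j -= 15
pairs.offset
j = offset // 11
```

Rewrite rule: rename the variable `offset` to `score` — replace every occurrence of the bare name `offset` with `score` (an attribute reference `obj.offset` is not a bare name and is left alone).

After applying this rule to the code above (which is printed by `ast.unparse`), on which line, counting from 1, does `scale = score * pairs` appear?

Transformed code:
score = 1
if k >= 1 >= 29:
    k = 15
    scale += score[14]
else:
    score = scale
handle(30)
k *= 0 % 17
score *= j
print(24)
scale = score
if scale != k == pairs:
    scale = score * pairs
j -= 15
pairs.offset
j = score // 11

13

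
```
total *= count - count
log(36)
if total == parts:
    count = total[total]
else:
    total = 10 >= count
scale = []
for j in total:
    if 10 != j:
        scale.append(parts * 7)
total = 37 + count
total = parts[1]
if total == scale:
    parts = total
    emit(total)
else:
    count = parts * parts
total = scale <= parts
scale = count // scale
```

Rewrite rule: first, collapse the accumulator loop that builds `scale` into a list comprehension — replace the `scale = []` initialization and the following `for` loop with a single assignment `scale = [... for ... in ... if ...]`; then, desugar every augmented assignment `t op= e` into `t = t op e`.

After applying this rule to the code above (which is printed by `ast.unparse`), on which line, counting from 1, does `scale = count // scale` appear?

16

Transformed code:
total = total * (count - count)
log(36)
if total == parts:
    count = total[total]
else:
    total = 10 >= count
scale = [parts * 7 for j in total if 10 != j]
total = 37 + count
total = parts[1]
if total == scale:
    parts = total
    emit(total)
else:
    count = parts * parts
total = scale <= parts
scale = count // scale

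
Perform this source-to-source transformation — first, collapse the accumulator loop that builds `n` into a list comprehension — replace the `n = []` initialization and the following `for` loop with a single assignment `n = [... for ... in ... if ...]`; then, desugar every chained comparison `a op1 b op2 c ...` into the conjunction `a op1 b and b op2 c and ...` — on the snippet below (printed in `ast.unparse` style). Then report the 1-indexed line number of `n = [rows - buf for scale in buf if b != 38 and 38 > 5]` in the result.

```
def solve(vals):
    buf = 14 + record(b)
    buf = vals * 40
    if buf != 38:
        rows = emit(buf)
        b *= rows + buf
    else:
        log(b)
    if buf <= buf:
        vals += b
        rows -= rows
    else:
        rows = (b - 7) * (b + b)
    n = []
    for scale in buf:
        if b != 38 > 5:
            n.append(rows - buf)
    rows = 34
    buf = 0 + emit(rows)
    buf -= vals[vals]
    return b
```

Transformed code:
def solve(vals):
    buf = 14 + record(b)
    buf = vals * 40
    if buf != 38:
        rows = emit(buf)
        b *= rows + buf
    else:
        log(b)
    if buf <= buf:
        vals += b
        rows -= rows
    else:
        rows = (b - 7) * (b + b)
    n = [rows - buf for scale in buf if b != 38 and 38 > 5]
    rows = 34
    buf = 0 + emit(rows)
    buf -= vals[vals]
    return b

14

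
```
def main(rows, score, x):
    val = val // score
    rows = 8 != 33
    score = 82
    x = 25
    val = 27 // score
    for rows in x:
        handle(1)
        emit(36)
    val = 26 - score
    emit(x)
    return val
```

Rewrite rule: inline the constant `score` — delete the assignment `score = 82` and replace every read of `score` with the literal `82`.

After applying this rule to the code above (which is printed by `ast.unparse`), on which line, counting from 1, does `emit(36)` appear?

Transformed code:
def main(rows, score, x):
    val = val // 82
    rows = 8 != 33
    x = 25
    val = 27 // 82
    for rows in x:
        handle(1)
        emit(36)
    val = 26 - 82
    emit(x)
    return val

8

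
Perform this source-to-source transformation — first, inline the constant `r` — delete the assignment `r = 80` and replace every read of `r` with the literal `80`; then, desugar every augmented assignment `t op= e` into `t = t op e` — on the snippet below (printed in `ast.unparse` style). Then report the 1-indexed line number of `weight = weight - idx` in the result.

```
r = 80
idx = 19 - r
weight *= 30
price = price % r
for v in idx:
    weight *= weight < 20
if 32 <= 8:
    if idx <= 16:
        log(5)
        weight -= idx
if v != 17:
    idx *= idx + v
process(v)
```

9

Transformed code:
idx = 19 - 80
weight = weight * 30
price = price % 80
for v in idx:
    weight = weight * (weight < 20)
if 32 <= 8:
    if idx <= 16:
        log(5)
        weight = weight - idx
if v != 17:
    idx = idx * (idx + v)
process(v)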